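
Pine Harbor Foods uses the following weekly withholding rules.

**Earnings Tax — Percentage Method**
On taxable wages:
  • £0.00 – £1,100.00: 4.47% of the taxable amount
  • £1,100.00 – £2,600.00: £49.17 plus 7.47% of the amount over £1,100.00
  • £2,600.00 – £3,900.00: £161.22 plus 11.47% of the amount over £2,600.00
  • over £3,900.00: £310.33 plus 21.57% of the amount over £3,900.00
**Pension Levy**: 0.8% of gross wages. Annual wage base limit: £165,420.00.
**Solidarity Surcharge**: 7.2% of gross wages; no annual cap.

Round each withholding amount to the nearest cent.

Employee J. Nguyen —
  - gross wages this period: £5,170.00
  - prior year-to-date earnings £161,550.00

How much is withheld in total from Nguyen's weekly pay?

£987.47

Earnings Tax: taxable = £5,170.00
  £310.33 + 21.57% × (£5,170.00 − £3,900.00) = £310.33 + 21.57% × £1,270.00 = £584.27
Pension Levy: cap £165,420.00 − YTD £161,550.00 = £3,870.00 subject; 0.8% × £3,870.00 = £30.96
Solidarity Surcharge: 7.2% × £5,170.00 = £372.24
Total: £584.27 + £30.96 + £372.24 = £987.47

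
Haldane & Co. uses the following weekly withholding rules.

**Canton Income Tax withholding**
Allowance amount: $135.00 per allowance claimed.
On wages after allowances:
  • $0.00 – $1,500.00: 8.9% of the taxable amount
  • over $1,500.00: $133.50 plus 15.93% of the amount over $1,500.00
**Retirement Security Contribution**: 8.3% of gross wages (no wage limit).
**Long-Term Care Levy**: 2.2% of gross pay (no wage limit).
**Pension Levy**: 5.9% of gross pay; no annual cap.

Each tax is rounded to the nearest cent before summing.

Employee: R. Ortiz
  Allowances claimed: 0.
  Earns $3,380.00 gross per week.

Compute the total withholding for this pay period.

Canton Income Tax: taxable = $3,380.00
  $133.50 + 15.93% × ($3,380.00 − $1,500.00) = $133.50 + 15.93% × $1,880.00 = $432.98
Retirement Security Contribution: 8.3% × $3,380.00 = $280.54
Long-Term Care Levy: 2.2% × $3,380.00 = $74.36
Pension Levy: 5.9% × $3,380.00 = $199.42
Total: $432.98 + $280.54 + $74.36 + $199.42 = $987.30

$987.30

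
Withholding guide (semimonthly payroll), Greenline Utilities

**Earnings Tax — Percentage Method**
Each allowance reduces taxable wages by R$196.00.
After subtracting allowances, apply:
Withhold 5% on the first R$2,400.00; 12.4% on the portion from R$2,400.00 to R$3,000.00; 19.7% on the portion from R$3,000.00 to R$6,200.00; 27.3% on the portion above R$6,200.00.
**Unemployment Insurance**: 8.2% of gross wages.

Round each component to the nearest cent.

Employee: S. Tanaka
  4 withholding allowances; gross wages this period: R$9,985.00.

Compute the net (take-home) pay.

Earnings Tax: taxable = R$9,985.00 − 4×R$196.00 = R$9,201.00
  R$824.80 + 27.3% × (R$9,201.00 − R$6,200.00) = R$824.80 + 27.3% × R$3,001.00 = R$1,644.07
Unemployment Insurance: 8.2% × R$9,985.00 = R$818.77
Total withheld: R$1,644.07 + R$818.77 = R$2,462.84
Net pay: R$9,985.00 − R$2,462.84 = R$7,522.16

R$7,522.16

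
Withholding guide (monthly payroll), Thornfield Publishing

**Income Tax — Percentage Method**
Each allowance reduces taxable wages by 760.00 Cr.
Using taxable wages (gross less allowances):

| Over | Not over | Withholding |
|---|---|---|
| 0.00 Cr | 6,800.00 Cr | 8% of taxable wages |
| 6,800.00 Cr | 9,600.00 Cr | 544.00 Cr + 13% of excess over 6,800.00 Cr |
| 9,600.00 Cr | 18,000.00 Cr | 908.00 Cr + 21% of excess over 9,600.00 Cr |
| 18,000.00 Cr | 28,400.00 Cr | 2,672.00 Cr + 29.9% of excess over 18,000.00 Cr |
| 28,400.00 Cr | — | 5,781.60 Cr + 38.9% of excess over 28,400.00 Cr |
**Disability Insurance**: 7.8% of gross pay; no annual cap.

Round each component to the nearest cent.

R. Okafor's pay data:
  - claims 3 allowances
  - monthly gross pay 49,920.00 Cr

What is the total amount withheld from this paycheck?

Income Tax: taxable = 49,920.00 Cr − 3×760.00 Cr = 47,640.00 Cr
  5,781.60 Cr + 38.9% × (47,640.00 Cr − 28,400.00 Cr) = 5,781.60 Cr + 38.9% × 19,240.00 Cr = 13,265.96 Cr
Disability Insurance: 7.8% × 49,920.00 Cr = 3,893.76 Cr
Total: 13,265.96 Cr + 3,893.76 Cr = 17,159.72 Cr

17,159.72 Cr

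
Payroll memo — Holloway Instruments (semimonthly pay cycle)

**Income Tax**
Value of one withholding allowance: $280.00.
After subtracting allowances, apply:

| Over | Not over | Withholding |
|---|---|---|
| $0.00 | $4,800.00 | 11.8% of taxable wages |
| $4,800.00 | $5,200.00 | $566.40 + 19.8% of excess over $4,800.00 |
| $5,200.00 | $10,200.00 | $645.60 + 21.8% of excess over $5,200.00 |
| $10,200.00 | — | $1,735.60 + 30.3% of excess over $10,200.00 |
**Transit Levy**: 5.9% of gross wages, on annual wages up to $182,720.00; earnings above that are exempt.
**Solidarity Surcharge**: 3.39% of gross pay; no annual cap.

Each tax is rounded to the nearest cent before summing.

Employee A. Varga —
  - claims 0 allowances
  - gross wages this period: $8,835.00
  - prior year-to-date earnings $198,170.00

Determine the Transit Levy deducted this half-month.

$0.00

Transit Levy: YTD $198,170.00 ≥ cap $182,720.00 → $0.00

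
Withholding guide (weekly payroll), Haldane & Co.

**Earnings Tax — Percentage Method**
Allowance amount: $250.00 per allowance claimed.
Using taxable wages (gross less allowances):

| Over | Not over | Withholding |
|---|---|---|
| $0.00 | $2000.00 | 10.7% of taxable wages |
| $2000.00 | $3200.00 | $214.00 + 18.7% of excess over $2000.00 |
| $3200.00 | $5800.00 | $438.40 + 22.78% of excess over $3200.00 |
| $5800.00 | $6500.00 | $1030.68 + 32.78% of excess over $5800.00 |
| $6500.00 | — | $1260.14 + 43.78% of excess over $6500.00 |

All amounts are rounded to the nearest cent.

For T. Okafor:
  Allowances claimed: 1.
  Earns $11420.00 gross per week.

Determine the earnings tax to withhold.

$3304.67

Earnings Tax: taxable = $11420.00 − 1×$250.00 = $11170.00
  $1260.14 + 43.78% × ($11170.00 − $6500.00) = $1260.14 + 43.78% × $4670.00 = $3304.67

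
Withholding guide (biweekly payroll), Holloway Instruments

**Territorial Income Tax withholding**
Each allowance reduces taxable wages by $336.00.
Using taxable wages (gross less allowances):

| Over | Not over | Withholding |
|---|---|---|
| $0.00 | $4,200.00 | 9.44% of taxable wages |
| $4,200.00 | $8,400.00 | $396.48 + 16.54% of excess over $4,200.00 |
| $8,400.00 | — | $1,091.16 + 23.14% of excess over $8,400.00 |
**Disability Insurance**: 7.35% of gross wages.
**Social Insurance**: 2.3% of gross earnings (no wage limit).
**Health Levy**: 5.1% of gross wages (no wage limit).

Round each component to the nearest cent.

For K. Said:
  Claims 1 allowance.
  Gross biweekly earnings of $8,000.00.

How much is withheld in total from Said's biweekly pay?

$2,149.43

Territorial Income Tax: taxable = $8,000.00 − 1×$336.00 = $7,664.00
  $396.48 + 16.54% × ($7,664.00 − $4,200.00) = $396.48 + 16.54% × $3,464.00 = $969.43
Disability Insurance: 7.35% × $8,000.00 = $588.00
Social Insurance: 2.3% × $8,000.00 = $184.00
Health Levy: 5.1% × $8,000.00 = $408.00
Total: $969.43 + $588.00 + $184.00 + $408.00 = $2,149.43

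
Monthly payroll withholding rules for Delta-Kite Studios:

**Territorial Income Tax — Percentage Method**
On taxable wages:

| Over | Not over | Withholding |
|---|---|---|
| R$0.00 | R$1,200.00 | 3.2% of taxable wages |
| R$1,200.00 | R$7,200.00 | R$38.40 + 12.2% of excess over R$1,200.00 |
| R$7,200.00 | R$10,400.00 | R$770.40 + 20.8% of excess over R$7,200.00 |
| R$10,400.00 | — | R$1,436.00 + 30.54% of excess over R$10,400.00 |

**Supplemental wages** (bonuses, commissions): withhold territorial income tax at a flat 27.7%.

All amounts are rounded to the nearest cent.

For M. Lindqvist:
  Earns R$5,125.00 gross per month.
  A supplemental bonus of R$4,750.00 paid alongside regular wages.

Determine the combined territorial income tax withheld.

R$1,833.00

Territorial Income Tax: taxable = R$5,125.00
  R$38.40 + 12.2% × (R$5,125.00 − R$1,200.00) = R$38.40 + 12.2% × R$3,925.00 = R$517.25
Supplemental (27.7% flat on bonus): 27.7% × R$4,750.00 = R$1,315.75
Total territorial income tax: R$517.25 + R$1,315.75 = R$1,833.00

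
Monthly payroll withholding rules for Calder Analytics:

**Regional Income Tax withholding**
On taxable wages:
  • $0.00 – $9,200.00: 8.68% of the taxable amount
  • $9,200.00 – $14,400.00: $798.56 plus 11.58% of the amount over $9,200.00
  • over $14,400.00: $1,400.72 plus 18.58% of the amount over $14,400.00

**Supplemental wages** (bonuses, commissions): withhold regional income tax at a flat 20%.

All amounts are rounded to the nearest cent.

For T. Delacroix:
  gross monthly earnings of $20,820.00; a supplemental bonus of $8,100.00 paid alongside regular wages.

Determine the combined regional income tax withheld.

Regional Income Tax: taxable = $20,820.00
  $1,400.72 + 18.58% × ($20,820.00 − $14,400.00) = $1,400.72 + 18.58% × $6,420.00 = $2,593.56
Supplemental (20% flat on bonus): 20% × $8,100.00 = $1,620.00
Total regional income tax: $2,593.56 + $1,620.00 = $4,213.56

$4,213.56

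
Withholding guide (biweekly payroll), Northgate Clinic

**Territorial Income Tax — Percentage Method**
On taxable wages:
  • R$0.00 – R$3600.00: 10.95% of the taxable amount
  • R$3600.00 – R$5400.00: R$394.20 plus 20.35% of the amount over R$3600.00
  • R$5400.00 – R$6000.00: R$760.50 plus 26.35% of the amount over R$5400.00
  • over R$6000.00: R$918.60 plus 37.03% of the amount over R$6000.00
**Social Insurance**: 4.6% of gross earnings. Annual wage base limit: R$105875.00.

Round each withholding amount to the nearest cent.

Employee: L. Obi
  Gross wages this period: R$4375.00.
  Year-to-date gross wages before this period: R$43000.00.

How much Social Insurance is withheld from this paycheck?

R$201.25

Social Insurance: 4.6% × R$4375.00 = R$201.25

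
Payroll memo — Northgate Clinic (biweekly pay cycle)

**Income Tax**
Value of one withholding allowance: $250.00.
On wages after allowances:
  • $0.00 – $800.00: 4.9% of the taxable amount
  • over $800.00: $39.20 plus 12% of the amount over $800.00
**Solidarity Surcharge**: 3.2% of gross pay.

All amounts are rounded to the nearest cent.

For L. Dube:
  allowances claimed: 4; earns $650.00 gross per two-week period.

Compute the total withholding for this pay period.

$20.80

Income Tax: taxable = $650.00 − 4×$250.00 = $-350.00
  Taxable ≤ 0 → $0.00
Solidarity Surcharge: 3.2% × $650.00 = $20.80
Total: $0.00 + $20.80 = $20.80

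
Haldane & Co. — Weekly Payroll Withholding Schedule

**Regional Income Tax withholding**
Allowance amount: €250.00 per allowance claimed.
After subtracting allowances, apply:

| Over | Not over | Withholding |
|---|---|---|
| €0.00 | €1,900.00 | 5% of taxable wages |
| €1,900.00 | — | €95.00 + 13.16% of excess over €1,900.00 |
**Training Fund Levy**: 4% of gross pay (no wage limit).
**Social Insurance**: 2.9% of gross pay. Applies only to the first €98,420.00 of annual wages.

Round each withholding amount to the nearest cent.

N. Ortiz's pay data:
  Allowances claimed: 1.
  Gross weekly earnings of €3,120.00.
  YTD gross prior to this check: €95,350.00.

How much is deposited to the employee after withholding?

€2,683.52

Regional Income Tax: taxable = €3,120.00 − 1×€250.00 = €2,870.00
  €95.00 + 13.16% × (€2,870.00 − €1,900.00) = €95.00 + 13.16% × €970.00 = €222.65
Training Fund Levy: 4% × €3,120.00 = €124.80
Social Insurance: cap €98,420.00 − YTD €95,350.00 = €3,070.00 subject; 2.9% × €3,070.00 = €89.03
Total withheld: €222.65 + €124.80 + €89.03 = €436.48
Net pay: €3,120.00 − €436.48 = €2,683.52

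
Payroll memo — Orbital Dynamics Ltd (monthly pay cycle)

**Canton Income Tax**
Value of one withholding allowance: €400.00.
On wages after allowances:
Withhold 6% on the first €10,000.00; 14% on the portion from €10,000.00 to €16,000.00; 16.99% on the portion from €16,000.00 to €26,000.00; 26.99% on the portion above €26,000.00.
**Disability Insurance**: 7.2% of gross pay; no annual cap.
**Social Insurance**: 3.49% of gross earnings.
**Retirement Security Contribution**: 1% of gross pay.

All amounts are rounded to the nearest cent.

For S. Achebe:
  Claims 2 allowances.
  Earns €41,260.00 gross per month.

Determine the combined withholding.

€11,865.04

Canton Income Tax: taxable = €41,260.00 − 2×€400.00 = €40,460.00
  €3,139.00 + 26.99% × (€40,460.00 − €26,000.00) = €3,139.00 + 26.99% × €14,460.00 = €7,041.75
Disability Insurance: 7.2% × €41,260.00 = €2,970.72
Social Insurance: 3.49% × €41,260.00 = €1,439.97
Retirement Security Contribution: 1% × €41,260.00 = €412.60
Total: €7,041.75 + €2,970.72 + €1,439.97 + €412.60 = €11,865.04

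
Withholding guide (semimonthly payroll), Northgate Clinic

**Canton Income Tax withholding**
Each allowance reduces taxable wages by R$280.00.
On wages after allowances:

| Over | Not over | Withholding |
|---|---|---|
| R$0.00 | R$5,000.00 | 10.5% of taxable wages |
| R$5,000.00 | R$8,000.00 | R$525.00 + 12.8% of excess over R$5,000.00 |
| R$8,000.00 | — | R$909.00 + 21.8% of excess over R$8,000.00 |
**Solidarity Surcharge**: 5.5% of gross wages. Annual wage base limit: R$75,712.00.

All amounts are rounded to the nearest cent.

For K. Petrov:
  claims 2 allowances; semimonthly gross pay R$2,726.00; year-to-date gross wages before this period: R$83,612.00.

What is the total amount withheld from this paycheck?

R$227.43

Canton Income Tax: taxable = R$2,726.00 − 2×R$280.00 = R$2,166.00
  10.5% × R$2,166.00 = R$227.43
Solidarity Surcharge: YTD R$83,612.00 ≥ cap R$75,712.00 → R$0.00
Total: R$227.43 + R$0.00 = R$227.43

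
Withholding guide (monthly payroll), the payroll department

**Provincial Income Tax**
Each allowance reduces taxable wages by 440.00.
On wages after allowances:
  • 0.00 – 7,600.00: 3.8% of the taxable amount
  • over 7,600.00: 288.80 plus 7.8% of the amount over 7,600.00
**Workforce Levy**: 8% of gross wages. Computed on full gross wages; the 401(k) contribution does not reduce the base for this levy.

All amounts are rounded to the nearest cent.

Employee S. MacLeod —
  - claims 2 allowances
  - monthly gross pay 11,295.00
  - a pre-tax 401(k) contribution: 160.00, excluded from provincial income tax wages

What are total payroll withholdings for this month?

Provincial Income Tax: taxable = 11,295.00 − 160.00 − 2×440.00 = 10,255.00
  288.80 + 7.8% × (10,255.00 − 7,600.00) = 288.80 + 7.8% × 2,655.00 = 495.89
Workforce Levy: 8% × 11,295.00 = 903.60
Total: 495.89 + 903.60 = 1,399.49

1,399.49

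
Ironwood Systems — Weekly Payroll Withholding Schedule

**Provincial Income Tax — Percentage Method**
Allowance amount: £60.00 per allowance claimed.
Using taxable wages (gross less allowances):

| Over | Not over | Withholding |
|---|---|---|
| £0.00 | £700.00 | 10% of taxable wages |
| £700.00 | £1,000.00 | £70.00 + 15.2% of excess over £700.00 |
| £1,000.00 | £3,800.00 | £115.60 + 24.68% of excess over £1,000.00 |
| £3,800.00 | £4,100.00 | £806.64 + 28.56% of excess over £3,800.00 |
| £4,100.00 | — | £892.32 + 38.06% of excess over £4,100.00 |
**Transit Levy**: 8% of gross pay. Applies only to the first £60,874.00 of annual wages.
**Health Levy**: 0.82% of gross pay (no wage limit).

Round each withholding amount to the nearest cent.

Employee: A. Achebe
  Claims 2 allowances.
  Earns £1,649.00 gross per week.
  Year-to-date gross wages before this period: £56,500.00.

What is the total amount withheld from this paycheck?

£391.60

Provincial Income Tax: taxable = £1,649.00 − 2×£60.00 = £1,529.00
  £115.60 + 24.68% × (£1,529.00 − £1,000.00) = £115.60 + 24.68% × £529.00 = £246.16
Transit Levy: 8% × £1,649.00 = £131.92
Health Levy: 0.82% × £1,649.00 = £13.52
Total: £246.16 + £131.92 + £13.52 = £391.60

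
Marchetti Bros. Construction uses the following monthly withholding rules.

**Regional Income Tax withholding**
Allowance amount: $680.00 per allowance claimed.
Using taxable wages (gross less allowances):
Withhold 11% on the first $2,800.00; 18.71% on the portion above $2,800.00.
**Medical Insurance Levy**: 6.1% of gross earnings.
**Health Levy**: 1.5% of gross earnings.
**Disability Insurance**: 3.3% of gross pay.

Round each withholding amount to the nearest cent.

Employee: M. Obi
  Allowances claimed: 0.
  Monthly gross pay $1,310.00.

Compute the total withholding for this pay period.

Regional Income Tax: taxable = $1,310.00
  11% × $1,310.00 = $144.10
Medical Insurance Levy: 6.1% × $1,310.00 = $79.91
Health Levy: 1.5% × $1,310.00 = $19.65
Disability Insurance: 3.3% × $1,310.00 = $43.23
Total: $144.10 + $79.91 + $19.65 + $43.23 = $286.89

$286.89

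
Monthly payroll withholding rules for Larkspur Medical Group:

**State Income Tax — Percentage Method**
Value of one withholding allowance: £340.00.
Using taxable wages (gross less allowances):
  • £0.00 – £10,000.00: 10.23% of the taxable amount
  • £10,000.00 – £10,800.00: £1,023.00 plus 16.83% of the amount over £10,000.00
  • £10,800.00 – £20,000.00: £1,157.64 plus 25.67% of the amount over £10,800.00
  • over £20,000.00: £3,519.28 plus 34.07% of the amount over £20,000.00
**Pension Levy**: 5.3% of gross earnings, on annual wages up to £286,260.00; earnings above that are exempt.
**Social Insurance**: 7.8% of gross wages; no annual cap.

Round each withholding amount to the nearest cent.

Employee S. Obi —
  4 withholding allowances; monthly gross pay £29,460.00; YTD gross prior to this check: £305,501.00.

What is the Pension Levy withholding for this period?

£0.00

Pension Levy: YTD £305,501.00 ≥ cap £286,260.00 → £0.00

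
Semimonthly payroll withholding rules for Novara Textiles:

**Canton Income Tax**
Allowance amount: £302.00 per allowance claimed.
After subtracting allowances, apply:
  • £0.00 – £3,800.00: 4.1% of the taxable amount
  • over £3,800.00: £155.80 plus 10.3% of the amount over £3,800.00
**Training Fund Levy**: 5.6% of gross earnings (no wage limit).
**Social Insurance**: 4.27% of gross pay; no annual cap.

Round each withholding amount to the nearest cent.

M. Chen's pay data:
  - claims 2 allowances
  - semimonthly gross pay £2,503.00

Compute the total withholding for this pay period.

Canton Income Tax: taxable = £2,503.00 − 2×£302.00 = £1,899.00
  4.1% × £1,899.00 = £77.86
Training Fund Levy: 5.6% × £2,503.00 = £140.17
Social Insurance: 4.27% × £2,503.00 = £106.88
Total: £77.86 + £140.17 + £106.88 = £324.91

£324.91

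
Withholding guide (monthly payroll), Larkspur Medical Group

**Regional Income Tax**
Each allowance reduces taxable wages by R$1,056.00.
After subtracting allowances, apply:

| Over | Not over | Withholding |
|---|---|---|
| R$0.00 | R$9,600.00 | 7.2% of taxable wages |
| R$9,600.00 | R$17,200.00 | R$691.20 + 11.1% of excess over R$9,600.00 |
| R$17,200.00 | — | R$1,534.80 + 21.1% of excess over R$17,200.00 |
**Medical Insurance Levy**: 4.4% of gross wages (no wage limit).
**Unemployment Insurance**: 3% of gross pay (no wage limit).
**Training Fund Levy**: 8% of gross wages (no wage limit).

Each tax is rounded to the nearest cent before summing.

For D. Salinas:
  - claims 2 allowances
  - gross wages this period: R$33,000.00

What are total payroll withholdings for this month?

Regional Income Tax: taxable = R$33,000.00 − 2×R$1,056.00 = R$30,888.00
  R$1,534.80 + 21.1% × (R$30,888.00 − R$17,200.00) = R$1,534.80 + 21.1% × R$13,688.00 = R$4,422.97
Medical Insurance Levy: 4.4% × R$33,000.00 = R$1,452.00
Unemployment Insurance: 3% × R$33,000.00 = R$990.00
Training Fund Levy: 8% × R$33,000.00 = R$2,640.00
Total: R$4,422.97 + R$1,452.00 + R$990.00 + R$2,640.00 = R$9,504.97

R$9,504.97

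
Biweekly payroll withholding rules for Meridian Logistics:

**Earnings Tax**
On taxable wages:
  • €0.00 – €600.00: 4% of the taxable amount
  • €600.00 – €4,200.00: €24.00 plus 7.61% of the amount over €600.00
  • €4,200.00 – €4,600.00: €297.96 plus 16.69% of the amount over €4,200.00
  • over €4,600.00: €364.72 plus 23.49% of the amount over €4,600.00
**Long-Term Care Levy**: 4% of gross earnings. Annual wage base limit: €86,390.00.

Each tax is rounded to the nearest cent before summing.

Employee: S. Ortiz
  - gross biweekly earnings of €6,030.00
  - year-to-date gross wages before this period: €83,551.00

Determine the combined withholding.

€814.19

Earnings Tax: taxable = €6,030.00
  €364.72 + 23.49% × (€6,030.00 − €4,600.00) = €364.72 + 23.49% × €1,430.00 = €700.63
Long-Term Care Levy: cap €86,390.00 − YTD €83,551.00 = €2,839.00 subject; 4% × €2,839.00 = €113.56
Total: €700.63 + €113.56 = €814.19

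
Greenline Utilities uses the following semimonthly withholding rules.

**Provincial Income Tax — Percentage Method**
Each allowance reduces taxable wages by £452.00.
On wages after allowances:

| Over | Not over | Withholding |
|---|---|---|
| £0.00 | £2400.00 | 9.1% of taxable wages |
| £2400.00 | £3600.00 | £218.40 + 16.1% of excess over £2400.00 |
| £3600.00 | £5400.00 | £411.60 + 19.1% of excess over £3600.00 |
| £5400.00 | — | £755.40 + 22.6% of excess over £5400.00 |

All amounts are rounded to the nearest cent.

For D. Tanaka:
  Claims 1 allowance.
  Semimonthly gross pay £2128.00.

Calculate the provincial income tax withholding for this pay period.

Provincial Income Tax: taxable = £2128.00 − 1×£452.00 = £1676.00
  9.1% × £1676.00 = £152.52

£152.52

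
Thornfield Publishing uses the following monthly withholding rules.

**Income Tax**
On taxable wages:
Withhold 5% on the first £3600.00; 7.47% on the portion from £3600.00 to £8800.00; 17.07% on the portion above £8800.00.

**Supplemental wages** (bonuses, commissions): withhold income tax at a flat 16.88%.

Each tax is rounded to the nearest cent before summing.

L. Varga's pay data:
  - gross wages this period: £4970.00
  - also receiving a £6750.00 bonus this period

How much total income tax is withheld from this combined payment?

Income Tax: taxable = £4970.00
  £180.00 + 7.47% × (£4970.00 − £3600.00) = £180.00 + 7.47% × £1370.00 = £282.34
Supplemental (16.88% flat on bonus): 16.88% × £6750.00 = £1139.40
Total income tax: £282.34 + £1139.40 = £1421.74

£1421.74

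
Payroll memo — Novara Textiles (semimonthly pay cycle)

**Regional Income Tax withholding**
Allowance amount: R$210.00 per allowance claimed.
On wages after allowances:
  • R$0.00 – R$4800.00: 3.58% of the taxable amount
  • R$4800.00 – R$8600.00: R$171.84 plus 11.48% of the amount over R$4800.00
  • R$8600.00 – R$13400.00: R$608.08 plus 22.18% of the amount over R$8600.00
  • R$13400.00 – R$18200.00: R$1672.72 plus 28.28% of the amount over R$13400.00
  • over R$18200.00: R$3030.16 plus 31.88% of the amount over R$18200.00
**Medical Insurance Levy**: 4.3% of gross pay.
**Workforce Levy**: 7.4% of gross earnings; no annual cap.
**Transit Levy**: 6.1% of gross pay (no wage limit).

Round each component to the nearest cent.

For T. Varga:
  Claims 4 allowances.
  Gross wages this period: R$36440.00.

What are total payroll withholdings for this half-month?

R$15063.60

Regional Income Tax: taxable = R$36440.00 − 4×R$210.00 = R$35600.00
  R$3030.16 + 31.88% × (R$35600.00 − R$18200.00) = R$3030.16 + 31.88% × R$17400.00 = R$8577.28
Medical Insurance Levy: 4.3% × R$36440.00 = R$1566.92
Workforce Levy: 7.4% × R$36440.00 = R$2696.56
Transit Levy: 6.1% × R$36440.00 = R$2222.84
Total: R$8577.28 + R$1566.92 + R$2696.56 + R$2222.84 = R$15063.60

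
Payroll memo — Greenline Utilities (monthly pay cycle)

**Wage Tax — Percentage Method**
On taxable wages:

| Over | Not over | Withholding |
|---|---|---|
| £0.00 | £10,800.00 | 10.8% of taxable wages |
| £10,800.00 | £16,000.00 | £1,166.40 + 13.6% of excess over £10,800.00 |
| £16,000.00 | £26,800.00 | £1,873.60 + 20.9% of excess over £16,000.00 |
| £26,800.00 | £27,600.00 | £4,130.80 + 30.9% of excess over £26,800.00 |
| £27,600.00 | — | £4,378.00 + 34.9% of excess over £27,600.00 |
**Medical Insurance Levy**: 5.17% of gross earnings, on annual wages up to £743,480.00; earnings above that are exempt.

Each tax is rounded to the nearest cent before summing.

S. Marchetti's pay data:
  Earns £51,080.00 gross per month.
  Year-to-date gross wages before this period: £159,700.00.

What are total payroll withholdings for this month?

£15,213.36

Wage Tax: taxable = £51,080.00
  £4,378.00 + 34.9% × (£51,080.00 − £27,600.00) = £4,378.00 + 34.9% × £23,480.00 = £12,572.52
Medical Insurance Levy: 5.17% × £51,080.00 = £2,640.84
Total: £12,572.52 + £2,640.84 = £15,213.36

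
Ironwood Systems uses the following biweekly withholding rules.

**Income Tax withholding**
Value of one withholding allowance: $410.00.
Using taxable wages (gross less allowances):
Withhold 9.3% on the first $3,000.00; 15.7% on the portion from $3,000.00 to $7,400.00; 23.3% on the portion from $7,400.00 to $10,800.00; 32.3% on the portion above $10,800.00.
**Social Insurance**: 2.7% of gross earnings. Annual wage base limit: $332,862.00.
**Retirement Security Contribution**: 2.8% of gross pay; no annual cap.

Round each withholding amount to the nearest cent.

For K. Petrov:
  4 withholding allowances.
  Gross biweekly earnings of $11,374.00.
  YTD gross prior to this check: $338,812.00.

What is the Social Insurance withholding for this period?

$0.00

Social Insurance: YTD $338,812.00 ≥ cap $332,862.00 → $0.00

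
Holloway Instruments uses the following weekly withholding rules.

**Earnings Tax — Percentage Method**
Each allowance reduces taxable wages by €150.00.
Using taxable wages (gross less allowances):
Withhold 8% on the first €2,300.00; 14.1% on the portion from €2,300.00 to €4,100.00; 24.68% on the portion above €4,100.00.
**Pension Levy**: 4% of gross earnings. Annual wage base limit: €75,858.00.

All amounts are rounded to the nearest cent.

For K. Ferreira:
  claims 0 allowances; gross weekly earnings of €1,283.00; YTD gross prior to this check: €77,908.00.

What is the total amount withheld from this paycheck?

€102.64

Earnings Tax: taxable = €1,283.00
  8% × €1,283.00 = €102.64
Pension Levy: YTD €77,908.00 ≥ cap €75,858.00 → €0.00
Total: €102.64 + €0.00 = €102.64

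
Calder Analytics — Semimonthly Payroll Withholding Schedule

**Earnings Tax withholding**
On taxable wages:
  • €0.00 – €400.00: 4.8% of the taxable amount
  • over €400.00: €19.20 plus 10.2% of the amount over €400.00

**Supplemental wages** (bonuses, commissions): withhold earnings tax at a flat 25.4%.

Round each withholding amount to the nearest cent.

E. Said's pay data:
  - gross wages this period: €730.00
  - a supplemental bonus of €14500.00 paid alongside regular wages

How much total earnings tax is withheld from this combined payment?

Earnings Tax: taxable = €730.00
  €19.20 + 10.2% × (€730.00 − €400.00) = €19.20 + 10.2% × €330.00 = €52.86
Supplemental (25.4% flat on bonus): 25.4% × €14500.00 = €3683.00
Total earnings tax: €52.86 + €3683.00 = €3735.86

€3735.86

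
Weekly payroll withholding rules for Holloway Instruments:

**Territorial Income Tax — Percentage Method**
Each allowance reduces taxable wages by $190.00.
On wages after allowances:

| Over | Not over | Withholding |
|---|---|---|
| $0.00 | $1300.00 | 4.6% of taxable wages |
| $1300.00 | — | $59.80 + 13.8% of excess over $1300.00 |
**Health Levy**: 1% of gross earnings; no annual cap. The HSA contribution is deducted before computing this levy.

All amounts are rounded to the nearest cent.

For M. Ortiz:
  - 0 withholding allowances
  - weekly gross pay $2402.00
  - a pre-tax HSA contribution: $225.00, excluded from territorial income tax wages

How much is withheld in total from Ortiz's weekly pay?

Territorial Income Tax: taxable = $2402.00 − $225.00 = $2177.00
  $59.80 + 13.8% × ($2177.00 − $1300.00) = $59.80 + 13.8% × $877.00 = $180.83
Health Levy: 1% × $2177.00 = $21.77
Total: $180.83 + $21.77 = $202.60

$202.60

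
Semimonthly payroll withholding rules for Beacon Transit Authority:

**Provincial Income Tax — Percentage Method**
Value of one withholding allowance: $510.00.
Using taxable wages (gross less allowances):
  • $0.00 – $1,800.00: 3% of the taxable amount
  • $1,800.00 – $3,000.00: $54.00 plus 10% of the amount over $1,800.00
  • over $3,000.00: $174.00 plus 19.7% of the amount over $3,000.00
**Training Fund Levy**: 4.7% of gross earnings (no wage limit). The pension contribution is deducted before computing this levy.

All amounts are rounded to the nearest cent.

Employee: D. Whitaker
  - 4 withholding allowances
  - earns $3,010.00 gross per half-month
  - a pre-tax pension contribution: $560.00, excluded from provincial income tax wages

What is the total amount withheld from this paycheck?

Provincial Income Tax: taxable = $3,010.00 − $560.00 − 4×$510.00 = $410.00
  3% × $410.00 = $12.30
Training Fund Levy: 4.7% × $2,450.00 = $115.15
Total: $12.30 + $115.15 = $127.45

$127.45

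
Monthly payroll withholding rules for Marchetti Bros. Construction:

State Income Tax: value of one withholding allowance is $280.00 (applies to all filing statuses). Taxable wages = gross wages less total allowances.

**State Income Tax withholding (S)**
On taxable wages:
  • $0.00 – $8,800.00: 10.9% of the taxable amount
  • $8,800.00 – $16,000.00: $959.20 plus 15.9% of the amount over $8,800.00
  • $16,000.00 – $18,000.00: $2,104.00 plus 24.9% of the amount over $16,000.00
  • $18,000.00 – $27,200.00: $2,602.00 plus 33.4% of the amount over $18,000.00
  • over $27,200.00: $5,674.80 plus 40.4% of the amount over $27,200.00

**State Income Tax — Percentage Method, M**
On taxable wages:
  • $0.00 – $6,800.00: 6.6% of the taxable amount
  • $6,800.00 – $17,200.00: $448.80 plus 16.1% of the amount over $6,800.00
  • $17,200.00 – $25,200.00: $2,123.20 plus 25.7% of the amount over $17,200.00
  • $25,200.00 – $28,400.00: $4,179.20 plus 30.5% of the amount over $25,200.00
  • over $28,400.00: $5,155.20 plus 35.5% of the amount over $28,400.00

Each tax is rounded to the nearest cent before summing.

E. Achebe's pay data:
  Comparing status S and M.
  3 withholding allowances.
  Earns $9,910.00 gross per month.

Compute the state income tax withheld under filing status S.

State Income Tax (S): taxable = $9,910.00 − 3×$280.00 = $9,070.00
  $959.20 + 15.9% × ($9,070.00 − $8,800.00) = $959.20 + 15.9% × $270.00 = $1,002.13

$1,002.13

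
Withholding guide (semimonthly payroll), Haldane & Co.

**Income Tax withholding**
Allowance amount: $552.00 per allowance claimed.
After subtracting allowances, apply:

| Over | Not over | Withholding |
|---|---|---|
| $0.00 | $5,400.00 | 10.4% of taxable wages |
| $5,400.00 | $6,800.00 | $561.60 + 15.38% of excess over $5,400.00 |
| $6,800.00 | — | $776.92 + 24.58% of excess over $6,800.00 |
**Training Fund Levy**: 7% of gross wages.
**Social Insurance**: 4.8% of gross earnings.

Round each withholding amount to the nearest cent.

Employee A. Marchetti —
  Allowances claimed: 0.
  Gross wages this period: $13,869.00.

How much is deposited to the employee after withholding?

Income Tax: taxable = $13,869.00
  $776.92 + 24.58% × ($13,869.00 − $6,800.00) = $776.92 + 24.58% × $7,069.00 = $2,514.48
Training Fund Levy: 7% × $13,869.00 = $970.83
Social Insurance: 4.8% × $13,869.00 = $665.71
Total withheld: $2,514.48 + $970.83 + $665.71 = $4,151.02
Net pay: $13,869.00 − $4,151.02 = $9,717.98

$9,717.98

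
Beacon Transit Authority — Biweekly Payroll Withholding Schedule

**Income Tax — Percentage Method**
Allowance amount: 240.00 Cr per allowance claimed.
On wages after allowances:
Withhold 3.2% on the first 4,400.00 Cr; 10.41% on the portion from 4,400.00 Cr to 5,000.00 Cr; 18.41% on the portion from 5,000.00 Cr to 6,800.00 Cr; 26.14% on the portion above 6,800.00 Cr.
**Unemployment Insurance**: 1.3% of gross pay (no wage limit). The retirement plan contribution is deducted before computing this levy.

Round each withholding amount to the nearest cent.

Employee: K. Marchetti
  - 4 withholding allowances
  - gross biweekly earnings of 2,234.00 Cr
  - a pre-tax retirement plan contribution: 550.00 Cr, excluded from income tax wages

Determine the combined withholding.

Income Tax: taxable = 2,234.00 Cr − 550.00 Cr − 4×240.00 Cr = 724.00 Cr
  3.2% × 724.00 Cr = 23.17 Cr
Unemployment Insurance: 1.3% × 1,684.00 Cr = 21.89 Cr
Total: 23.17 Cr + 21.89 Cr = 45.06 Cr

45.06 Cr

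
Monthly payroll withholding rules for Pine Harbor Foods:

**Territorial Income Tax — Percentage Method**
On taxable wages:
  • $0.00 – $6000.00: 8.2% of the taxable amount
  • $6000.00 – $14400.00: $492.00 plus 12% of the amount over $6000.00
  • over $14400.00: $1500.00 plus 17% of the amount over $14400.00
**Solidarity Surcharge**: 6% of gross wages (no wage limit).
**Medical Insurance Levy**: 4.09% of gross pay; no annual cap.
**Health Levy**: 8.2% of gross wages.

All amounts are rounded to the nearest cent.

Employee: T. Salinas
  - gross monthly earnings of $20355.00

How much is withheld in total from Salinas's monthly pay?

Territorial Income Tax: taxable = $20355.00
  $1500.00 + 17% × ($20355.00 − $14400.00) = $1500.00 + 17% × $5955.00 = $2512.35
Solidarity Surcharge: 6% × $20355.00 = $1221.30
Medical Insurance Levy: 4.09% × $20355.00 = $832.52
Health Levy: 8.2% × $20355.00 = $1669.11
Total: $2512.35 + $1221.30 + $832.52 + $1669.11 = $6235.28

$6235.28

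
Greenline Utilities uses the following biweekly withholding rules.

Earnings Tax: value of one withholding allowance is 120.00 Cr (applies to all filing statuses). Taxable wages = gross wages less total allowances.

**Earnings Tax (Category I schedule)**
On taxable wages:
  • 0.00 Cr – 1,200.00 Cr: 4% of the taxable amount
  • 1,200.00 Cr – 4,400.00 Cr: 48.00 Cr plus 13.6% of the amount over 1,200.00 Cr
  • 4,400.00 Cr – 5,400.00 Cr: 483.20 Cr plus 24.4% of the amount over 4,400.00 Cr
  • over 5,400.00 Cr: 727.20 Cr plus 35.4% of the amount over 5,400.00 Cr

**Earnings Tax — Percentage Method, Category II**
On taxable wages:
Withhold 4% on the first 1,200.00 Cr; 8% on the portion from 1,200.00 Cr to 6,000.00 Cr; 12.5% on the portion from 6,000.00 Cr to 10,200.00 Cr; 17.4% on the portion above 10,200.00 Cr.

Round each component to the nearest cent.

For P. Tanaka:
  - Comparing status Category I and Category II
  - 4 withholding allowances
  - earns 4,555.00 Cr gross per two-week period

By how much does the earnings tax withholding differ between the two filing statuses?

161.00 Cr

Earnings Tax (Category I): taxable = 4,555.00 Cr − 4×120.00 Cr = 4,075.00 Cr
  48.00 Cr + 13.6% × (4,075.00 Cr − 1,200.00 Cr) = 48.00 Cr + 13.6% × 2,875.00 Cr = 439.00 Cr
Earnings Tax (Category II): taxable = 4,555.00 Cr − 4×120.00 Cr = 4,075.00 Cr
  48.00 Cr + 8% × (4,075.00 Cr − 1,200.00 Cr) = 48.00 Cr + 8% × 2,875.00 Cr = 278.00 Cr
Difference: |439.00 Cr − 278.00 Cr| = 161.00 Cr (higher under Category I)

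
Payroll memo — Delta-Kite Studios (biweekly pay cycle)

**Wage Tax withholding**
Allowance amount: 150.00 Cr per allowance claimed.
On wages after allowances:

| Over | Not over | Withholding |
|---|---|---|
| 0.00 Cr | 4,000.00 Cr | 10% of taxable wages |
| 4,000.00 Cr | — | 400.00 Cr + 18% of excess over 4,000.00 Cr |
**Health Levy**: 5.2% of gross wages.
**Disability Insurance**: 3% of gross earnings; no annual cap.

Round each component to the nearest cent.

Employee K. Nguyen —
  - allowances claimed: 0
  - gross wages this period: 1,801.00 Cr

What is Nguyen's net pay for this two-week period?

1,473.22 Cr

Wage Tax: taxable = 1,801.00 Cr
  10% × 1,801.00 Cr = 180.10 Cr
Health Levy: 5.2% × 1,801.00 Cr = 93.65 Cr
Disability Insurance: 3% × 1,801.00 Cr = 54.03 Cr
Total withheld: 180.10 Cr + 93.65 Cr + 54.03 Cr = 327.78 Cr
Net pay: 1,801.00 Cr − 327.78 Cr = 1,473.22 Cr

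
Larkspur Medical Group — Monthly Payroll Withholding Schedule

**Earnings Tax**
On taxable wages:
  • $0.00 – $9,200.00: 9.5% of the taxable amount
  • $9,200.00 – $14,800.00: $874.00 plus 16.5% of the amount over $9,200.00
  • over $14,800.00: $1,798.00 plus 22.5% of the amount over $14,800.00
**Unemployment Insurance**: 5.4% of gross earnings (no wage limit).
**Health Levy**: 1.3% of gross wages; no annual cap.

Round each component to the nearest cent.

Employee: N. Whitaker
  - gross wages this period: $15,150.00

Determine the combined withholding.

$2,891.80

Earnings Tax: taxable = $15,150.00
  $1,798.00 + 22.5% × ($15,150.00 − $14,800.00) = $1,798.00 + 22.5% × $350.00 = $1,876.75
Unemployment Insurance: 5.4% × $15,150.00 = $818.10
Health Levy: 1.3% × $15,150.00 = $196.95
Total: $1,876.75 + $818.10 + $196.95 = $2,891.80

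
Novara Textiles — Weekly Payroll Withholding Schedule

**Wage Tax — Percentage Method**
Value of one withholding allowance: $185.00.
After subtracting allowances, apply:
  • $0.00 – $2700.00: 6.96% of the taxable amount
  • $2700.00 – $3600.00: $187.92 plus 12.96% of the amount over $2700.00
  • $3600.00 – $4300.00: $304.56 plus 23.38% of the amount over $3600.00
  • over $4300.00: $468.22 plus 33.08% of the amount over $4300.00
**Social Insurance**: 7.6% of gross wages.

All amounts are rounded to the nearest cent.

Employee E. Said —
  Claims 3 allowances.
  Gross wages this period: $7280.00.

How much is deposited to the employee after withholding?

Wage Tax: taxable = $7280.00 − 3×$185.00 = $6725.00
  $468.22 + 33.08% × ($6725.00 − $4300.00) = $468.22 + 33.08% × $2425.00 = $1270.41
Social Insurance: 7.6% × $7280.00 = $553.28
Total withheld: $1270.41 + $553.28 = $1823.69
Net pay: $7280.00 − $1823.69 = $5456.31

$5456.31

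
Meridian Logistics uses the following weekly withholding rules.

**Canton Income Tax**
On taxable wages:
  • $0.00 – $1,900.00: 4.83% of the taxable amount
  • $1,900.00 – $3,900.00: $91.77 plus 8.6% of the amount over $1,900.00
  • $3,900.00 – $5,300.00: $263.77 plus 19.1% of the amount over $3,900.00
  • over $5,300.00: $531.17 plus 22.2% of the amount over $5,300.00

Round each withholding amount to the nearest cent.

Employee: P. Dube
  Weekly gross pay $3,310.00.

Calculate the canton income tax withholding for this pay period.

$213.03

Canton Income Tax: taxable = $3,310.00
  $91.77 + 8.6% × ($3,310.00 − $1,900.00) = $91.77 + 8.6% × $1,410.00 = $213.03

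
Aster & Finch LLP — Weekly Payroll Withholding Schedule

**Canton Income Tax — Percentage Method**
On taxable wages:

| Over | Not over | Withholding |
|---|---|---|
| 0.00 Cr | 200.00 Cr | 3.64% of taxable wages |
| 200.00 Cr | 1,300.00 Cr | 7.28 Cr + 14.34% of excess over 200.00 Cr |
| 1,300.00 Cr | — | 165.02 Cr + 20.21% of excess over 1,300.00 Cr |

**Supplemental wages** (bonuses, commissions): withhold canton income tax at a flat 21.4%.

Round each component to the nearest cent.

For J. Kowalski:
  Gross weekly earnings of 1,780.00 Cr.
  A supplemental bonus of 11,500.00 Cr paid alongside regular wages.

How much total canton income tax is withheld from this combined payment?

Canton Income Tax: taxable = 1,780.00 Cr
  165.02 Cr + 20.21% × (1,780.00 Cr − 1,300.00 Cr) = 165.02 Cr + 20.21% × 480.00 Cr = 262.03 Cr
Supplemental (21.4% flat on bonus): 21.4% × 11,500.00 Cr = 2,461.00 Cr
Total canton income tax: 262.03 Cr + 2,461.00 Cr = 2,723.03 Cr

2,723.03 Cr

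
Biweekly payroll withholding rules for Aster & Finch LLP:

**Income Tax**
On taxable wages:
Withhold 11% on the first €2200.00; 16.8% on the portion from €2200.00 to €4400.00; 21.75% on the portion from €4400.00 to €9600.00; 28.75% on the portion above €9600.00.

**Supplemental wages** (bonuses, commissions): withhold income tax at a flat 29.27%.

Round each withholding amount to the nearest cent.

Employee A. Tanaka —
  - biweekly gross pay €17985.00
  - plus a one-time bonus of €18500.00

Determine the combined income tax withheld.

€9568.24

Income Tax: taxable = €17985.00
  €1742.60 + 28.75% × (€17985.00 − €9600.00) = €1742.60 + 28.75% × €8385.00 = €4153.29
Supplemental (29.27% flat on bonus): 29.27% × €18500.00 = €5414.95
Total income tax: €4153.29 + €5414.95 = €9568.24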